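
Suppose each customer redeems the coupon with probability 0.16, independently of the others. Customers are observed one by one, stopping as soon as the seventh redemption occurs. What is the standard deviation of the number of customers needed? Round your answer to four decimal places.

15.1554

Y = total customers until the seventh success; negative binomial with r=7, p=0.16.
SD(Y) = √[r(1−p)/p²] = √(229.687500) = 15.155445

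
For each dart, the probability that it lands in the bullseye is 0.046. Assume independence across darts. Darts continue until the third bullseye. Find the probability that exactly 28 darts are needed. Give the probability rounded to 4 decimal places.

0.0105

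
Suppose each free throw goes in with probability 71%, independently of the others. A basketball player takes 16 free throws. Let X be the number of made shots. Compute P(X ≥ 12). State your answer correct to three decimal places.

X ~ Binomial(16, 0.71); P(X ≥ 12) = Σ C(16,k) p^k (1−p)^(16−k) over k:
  k=12: C(16,12)·0.71^12·0.29^4 = 0.21123
  k=13: C(16,13)·0.71^13·0.29^3 = 0.15913
  k=14: C(16,14)·0.71^14·0.29^2 = 0.08348
  k=15: C(16,15)·0.71^15·0.29^1 = 0.02725
  k=16: C(16,16)·0.71^16·0.29^0 = 0.00417
Total = 0.48526

0.485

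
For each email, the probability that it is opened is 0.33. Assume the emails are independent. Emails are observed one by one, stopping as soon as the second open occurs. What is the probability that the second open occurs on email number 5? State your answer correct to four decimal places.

0.1310

Y = trial on which the second success occurs; negative binomial, r=2, p=0.33.
P(Y=5) = C(4,1) · p^2 · (1−p)^3
= 4 · 0.1089 · 0.30076 = 0.131012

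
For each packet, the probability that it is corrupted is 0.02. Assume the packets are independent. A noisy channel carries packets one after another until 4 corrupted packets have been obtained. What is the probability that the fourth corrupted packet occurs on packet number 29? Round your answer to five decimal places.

Y = trial on which the fourth success occurs; negative binomial, r=4, p=0.02.
P(Y=29) = C(28,3) · p^4 · (1−p)^25
= 3276 · 1.6e-07 · 0.60346 = 0.0003163

0.00032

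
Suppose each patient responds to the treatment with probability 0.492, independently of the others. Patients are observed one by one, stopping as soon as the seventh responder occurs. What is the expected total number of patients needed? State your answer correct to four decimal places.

14.2276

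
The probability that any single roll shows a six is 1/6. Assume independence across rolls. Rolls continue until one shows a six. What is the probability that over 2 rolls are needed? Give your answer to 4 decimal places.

Y = number of rolls to the first success; geometric, p = 0.166667.
P(Y > 2) = P(first 2 all fail) = (1−p)^2 = 0.694444

0.6944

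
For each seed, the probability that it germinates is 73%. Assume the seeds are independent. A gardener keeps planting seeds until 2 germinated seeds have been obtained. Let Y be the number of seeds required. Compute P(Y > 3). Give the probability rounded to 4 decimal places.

Needing more than 3 seeds ⇔ fewer than 2 successes in the first 3. With X ~ Binomial(3, 0.73), P(Y > 3) = P(X ≤ 1).
  k=0: C(3,0)·0.73^0·0.27^3 = 0.019683
  k=1: C(3,1)·0.73^1·0.27^2 = 0.159651
P(X ≤ 1) = 0.179334

0.1793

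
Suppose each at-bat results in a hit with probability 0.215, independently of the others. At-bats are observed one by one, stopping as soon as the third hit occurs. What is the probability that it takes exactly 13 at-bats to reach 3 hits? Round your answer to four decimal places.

0.0583

Y = trial on which the third success occurs; negative binomial, r=3, p=0.215.
P(Y=13) = C(12,2) · p^3 · (1−p)^10
= 66 · 0.0099384 · 0.088858 = 0.058285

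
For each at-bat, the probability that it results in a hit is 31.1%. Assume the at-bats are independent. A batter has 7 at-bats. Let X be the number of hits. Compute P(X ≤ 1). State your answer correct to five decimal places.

0.30661

X ~ Binomial(7, 0.311); P(X ≤ 1) = Σ C(7,k) p^k (1−p)^(7−k) over k:
  k=0: C(7,0)·0.311^0·0.689^7 = 0.0737114
  k=1: C(7,1)·0.311^1·0.689^6 = 0.2329023
Total = 0.3066137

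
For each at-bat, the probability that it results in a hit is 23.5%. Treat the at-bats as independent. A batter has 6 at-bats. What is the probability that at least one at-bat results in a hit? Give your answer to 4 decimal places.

0.7996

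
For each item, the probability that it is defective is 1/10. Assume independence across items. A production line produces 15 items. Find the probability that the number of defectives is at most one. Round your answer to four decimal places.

X ~ Binomial(15, 0.10); P(X ≤ 1) = Σ C(15,k) p^k (1−p)^(15−k) over k:
  k=0: C(15,0)·0.10^0·0.90^15 = 0.205891
  k=1: C(15,1)·0.10^1·0.90^14 = 0.343152
Total = 0.549043

0.5490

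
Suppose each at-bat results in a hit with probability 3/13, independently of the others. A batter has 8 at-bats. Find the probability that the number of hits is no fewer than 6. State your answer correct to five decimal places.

0.00272

X ~ Binomial(8, 0.230769); P(X ≥ 6) = Σ C(8,k) p^k (1−p)^(8−k) over k:
  k=6: C(8,6)·0.230769^6·0.769231^2 = 0.0025023
  k=7: C(8,7)·0.230769^7·0.769231^1 = 0.0002145
  k=8: C(8,8)·0.230769^8·0.769231^0 = 0.0000080
Total = 0.0027248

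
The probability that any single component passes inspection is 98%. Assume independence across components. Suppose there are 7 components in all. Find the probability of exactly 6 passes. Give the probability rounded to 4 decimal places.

0.1240

X ~ Binomial(n=7, p=0.98).
P(X=6) = C(7,6) · p^6 · (1−p)^1
= 7 · 0.88584 · 0.02 = 0.124018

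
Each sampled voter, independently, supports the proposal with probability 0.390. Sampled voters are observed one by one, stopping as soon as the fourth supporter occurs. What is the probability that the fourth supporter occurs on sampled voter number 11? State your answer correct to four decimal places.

Y = trial on which the fourth success occurs; negative binomial, r=4, p=0.39.
P(Y=11) = C(10,3) · p^4 · (1−p)^7
= 120 · 0.023134 · 0.031427 = 0.087247

0.0872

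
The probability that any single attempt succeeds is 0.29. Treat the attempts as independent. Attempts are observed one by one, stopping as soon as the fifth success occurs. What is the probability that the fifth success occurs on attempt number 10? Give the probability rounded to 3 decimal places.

0.047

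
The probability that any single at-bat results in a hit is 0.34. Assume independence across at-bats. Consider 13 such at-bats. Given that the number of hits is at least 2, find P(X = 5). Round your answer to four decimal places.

0.2181

X ~ Binomial(13, 0.34). Want P(X=5 | X≥2) = P(X=5) / P(X≥2).
P(X=5) = C(13,5)·0.34^5·0.66^8 = 0.210535
P(X≥2) = 1 − 0.004509 − 0.030196 = 0.965295
Ratio = 0.210535 / 0.965295 = 0.218104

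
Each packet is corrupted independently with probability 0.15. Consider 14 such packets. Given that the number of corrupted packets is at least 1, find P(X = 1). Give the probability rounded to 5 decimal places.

X ~ Binomial(14, 0.15). Want P(X=1 | X≥1) = P(X=1) / P(X≥1).
P(X=1) = C(14,1)·0.15^1·0.85^13 = 0.2539015
P(X≥1) = 1 − 0.1027697 = 0.8972303
Ratio = 0.2539015 / 0.8972303 = 0.2829837

0.28298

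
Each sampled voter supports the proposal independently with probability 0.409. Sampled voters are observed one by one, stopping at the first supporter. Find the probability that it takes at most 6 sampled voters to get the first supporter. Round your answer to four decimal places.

0.9574

Y = number of sampled voters to the first success; geometric, p = 0.409.
P(Y ≤ 6) = 1 − (1−p)^6 = 1 − 0.042611 = 0.957389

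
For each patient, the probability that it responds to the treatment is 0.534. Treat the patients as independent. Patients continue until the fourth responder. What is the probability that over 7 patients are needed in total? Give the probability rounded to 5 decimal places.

0.42597

Needing more than 7 patients ⇔ fewer than 4 successes in the first 7. With X ~ Binomial(7, 0.534), P(Y > 7) = P(X ≤ 3).
  k=0: C(7,0)·0.534^0·0.466^7 = 0.0047720
  k=1: C(7,1)·0.534^1·0.466^6 = 0.0382785
  k=2: C(7,2)·0.534^2·0.466^5 = 0.1315926
  k=3: C(7,3)·0.534^3·0.466^4 = 0.2513249
P(X ≤ 3) = 0.4259680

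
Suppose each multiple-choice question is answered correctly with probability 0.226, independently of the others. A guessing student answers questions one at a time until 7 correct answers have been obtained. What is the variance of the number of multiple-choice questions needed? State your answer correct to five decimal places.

Y = total multiple-choice questions until the seventh success; negative binomial with r=7, p=0.226.
Var(Y) = r(1−p)/p² = 7·0.774 / 0.226² = 106.0772183

106.07722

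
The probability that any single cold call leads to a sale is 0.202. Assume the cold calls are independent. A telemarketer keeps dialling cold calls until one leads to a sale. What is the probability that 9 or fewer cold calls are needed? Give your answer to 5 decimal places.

0.86877

Y = number of cold calls to the first success; geometric, p = 0.202.
P(Y ≤ 9) = 1 − (1−p)^9 = 1 − 0.1312279 = 0.8687721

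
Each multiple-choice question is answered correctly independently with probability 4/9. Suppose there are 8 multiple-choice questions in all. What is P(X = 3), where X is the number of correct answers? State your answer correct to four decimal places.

0.2602

X ~ Binomial(n=8, p=0.444444).
P(X=3) = C(8,3) · p^3 · (1−p)^5
= 56 · 0.087791 · 0.052922 = 0.260182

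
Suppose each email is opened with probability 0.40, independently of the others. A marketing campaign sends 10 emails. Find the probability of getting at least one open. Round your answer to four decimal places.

0.9940

P(at least one) = 1 − P(none) = 1 − (1 − 0.40)^10
= 1 − 0.006047 = 0.993953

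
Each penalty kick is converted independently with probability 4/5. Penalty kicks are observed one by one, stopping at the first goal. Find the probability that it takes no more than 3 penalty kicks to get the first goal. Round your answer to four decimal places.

Y = number of penalty kicks to the first success; geometric, p = 0.80.
P(Y ≤ 3) = 1 − (1−p)^3 = 1 − 0.008000 = 0.992000

0.9920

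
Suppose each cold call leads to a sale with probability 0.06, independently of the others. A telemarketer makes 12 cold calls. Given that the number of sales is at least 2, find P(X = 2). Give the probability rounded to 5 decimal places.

0.80212

X ~ Binomial(12, 0.06). Want P(X=2 | X≥2) = P(X=2) / P(X≥2).
P(X=2) = C(12,2)·0.06^2·0.94^10 = 0.1279750
P(X≥2) = 1 − 0.4759203 − 0.3645347 = 0.1595450
Ratio = 0.1279750 / 0.1595450 = 0.8021246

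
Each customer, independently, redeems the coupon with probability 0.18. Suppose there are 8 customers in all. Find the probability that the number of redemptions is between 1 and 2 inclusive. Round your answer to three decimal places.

X ~ Binomial(8, 0.18); P(1 ≤ X ≤ 2) = Σ C(8,k) p^k (1−p)^(8−k) over k:
  k=1: C(8,1)·0.18^1·0.82^7 = 0.35897
  k=2: C(8,2)·0.18^2·0.82^6 = 0.27579
Total = 0.63477

0.635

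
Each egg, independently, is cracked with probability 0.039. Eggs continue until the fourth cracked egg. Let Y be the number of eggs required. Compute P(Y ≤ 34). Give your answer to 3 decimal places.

0.042

Finishing within 34 eggs ⇔ at least 4 successes in the first 34. With X ~ Binomial(34, 0.039), P(Y ≤ 34) = 1 − P(X ≤ 3).
  k=0: C(34,0)·0.039^0·0.961^34 = 0.25858
  k=1: C(34,1)·0.039^1·0.961^33 = 0.35679
  k=2: C(34,2)·0.039^2·0.961^32 = 0.23891
  k=3: C(34,3)·0.039^3·0.961^31 = 0.10342
1 − 0.95771 = 0.04229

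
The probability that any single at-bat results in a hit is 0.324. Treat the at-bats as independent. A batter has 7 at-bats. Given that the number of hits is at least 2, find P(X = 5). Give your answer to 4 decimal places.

0.0477

X ~ Binomial(7, 0.324). Want P(X=5 | X≥2) = P(X=5) / P(X≥2).
P(X=5) = C(7,5)·0.324^5·0.676^2 = 0.034264
P(X≥2) = 1 − 0.064510 − 0.216433 = 0.719057
Ratio = 0.034264 / 0.719057 = 0.047651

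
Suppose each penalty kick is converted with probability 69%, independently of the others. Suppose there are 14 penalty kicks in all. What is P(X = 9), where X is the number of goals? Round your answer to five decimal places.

0.20320

X ~ Binomial(n=14, p=0.69).
P(X=9) = C(14,9) · p^9 · (1−p)^5
= 2002 · 0.035452 · 0.0028629 = 0.2031956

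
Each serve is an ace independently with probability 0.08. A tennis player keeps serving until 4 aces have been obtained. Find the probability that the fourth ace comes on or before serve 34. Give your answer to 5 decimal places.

Finishing within 34 serves ⇔ at least 4 successes in the first 34. With X ~ Binomial(34, 0.08), P(Y ≤ 34) = 1 − P(X ≤ 3).
  k=0: C(34,0)·0.08^0·0.92^34 = 0.0587200
  k=1: C(34,1)·0.08^1·0.92^33 = 0.1736070
  k=2: C(34,2)·0.08^2·0.92^32 = 0.2490883
  k=3: C(34,3)·0.08^3·0.92^31 = 0.2310384
1 − 0.7124537 = 0.2875463

0.28755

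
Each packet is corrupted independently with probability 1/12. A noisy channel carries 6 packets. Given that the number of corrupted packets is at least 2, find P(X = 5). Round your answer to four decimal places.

X ~ Binomial(6, 0.083333). Want P(X=5 | X≥2) = P(X=5) / P(X≥2).
P(X=5) = C(6,5)·0.083333^5·0.916667^1 = 0.000022
P(X≥2) = 1 − 0.593292 − 0.323614 = 0.083094
Ratio = 0.000022 / 0.083094 = 0.000266

0.0003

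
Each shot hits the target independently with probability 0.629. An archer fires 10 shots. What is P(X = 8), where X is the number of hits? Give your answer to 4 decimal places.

X ~ Binomial(n=10, p=0.629).
P(X=8) = C(10,8) · p^8 · (1−p)^2
= 45 · 0.024502 · 0.13764 = 0.151763

0.1518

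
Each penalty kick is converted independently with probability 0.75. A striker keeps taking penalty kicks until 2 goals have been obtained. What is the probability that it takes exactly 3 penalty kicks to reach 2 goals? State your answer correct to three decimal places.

0.281

Y = trial on which the second success occurs; negative binomial, r=2, p=0.75.
P(Y=3) = C(2,1) · p^2 · (1−p)^1
= 2 · 0.5625 · 0.25 = 0.28125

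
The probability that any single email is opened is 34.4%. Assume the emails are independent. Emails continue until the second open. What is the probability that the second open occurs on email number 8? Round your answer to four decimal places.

0.0660

Y = trial on which the second success occurs; negative binomial, r=2, p=0.344.
P(Y=8) = C(7,1) · p^2 · (1−p)^6
= 7 · 0.11834 · 0.079694 = 0.066014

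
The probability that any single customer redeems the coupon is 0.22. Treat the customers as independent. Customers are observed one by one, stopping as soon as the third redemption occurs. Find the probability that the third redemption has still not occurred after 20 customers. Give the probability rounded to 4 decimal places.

0.1512

Needing more than 20 customers ⇔ fewer than 3 successes in the first 20. With X ~ Binomial(20, 0.22), P(Y > 20) = P(X ≤ 2).
  k=0: C(20,0)·0.22^0·0.78^20 = 0.006949
  k=1: C(20,1)·0.22^1·0.78^19 = 0.039197
  k=2: C(20,2)·0.22^2·0.78^18 = 0.105027
P(X ≤ 2) = 0.151172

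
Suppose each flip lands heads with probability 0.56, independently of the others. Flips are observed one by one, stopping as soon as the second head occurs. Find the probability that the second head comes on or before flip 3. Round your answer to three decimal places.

0.590

Finishing within 3 flips ⇔ at least 2 successes in the first 3. With X ~ Binomial(3, 0.56), P(Y ≤ 3) = 1 − P(X ≤ 1).
  k=0: C(3,0)·0.56^0·0.44^3 = 0.08518
  k=1: C(3,1)·0.56^1·0.44^2 = 0.32525
1 − 0.41043 = 0.58957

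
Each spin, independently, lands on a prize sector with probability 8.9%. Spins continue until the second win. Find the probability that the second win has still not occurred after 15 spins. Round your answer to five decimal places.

Needing more than 15 spins ⇔ fewer than 2 successes in the first 15. With X ~ Binomial(15, 0.089), P(Y > 15) = P(X ≤ 1).
  k=0: C(15,0)·0.089^0·0.911^15 = 0.2470448
  k=1: C(15,1)·0.089^1·0.911^14 = 0.3620250
P(X ≤ 1) = 0.6090697

0.60907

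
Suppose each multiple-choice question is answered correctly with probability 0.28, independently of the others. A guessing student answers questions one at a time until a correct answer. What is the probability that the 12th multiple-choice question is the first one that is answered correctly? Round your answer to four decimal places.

0.0075

Geometric (trials to first success), p = 0.28.
P(Y = 12) = (1−p)^11 · p = 0.026956 · 0.28 = 0.007548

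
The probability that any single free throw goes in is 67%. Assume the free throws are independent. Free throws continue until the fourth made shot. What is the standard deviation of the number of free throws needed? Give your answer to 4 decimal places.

1.7148

Y = total free throws until the fourth success; negative binomial with r=4, p=0.67.
SD(Y) = √[r(1−p)/p²] = √(2.940521) = 1.714795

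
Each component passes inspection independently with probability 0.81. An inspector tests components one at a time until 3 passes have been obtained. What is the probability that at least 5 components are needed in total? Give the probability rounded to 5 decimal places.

0.16564

Needing more than 4 components ⇔ fewer than 3 successes in the first 4. With X ~ Binomial(4, 0.81), P(Y > 4) = P(X ≤ 2).
  k=0: C(4,0)·0.81^0·0.19^4 = 0.0013032
  k=1: C(4,1)·0.81^1·0.19^3 = 0.0222232
  k=2: C(4,2)·0.81^2·0.19^2 = 0.1421113
P(X ≤ 2) = 0.1656376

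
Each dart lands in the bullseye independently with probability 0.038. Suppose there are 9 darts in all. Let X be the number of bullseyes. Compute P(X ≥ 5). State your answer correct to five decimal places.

0.00001

X ~ Binomial(9, 0.038); P(X ≥ 5) = Σ C(9,k) p^k (1−p)^(9−k) over k:
  k=5: C(9,5)·0.038^5·0.962^4 = 0.0000086
  k=6: C(9,6)·0.038^6·0.962^3 = 0.0000002
  k=7: C(9,7)·0.038^7·0.962^2 = 0.0000000
  k=8: C(9,8)·0.038^8·0.962^1 = 0.0000000
  k=9: C(9,9)·0.038^9·0.962^0 = 0.0000000
Total = 0.0000088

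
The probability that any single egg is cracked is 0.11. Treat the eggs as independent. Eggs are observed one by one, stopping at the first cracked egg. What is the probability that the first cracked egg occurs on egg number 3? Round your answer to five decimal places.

Geometric (trials to first success), p = 0.11.
P(Y = 3) = (1−p)^2 · p = 0.7921 · 0.11 = 0.0871310

0.08713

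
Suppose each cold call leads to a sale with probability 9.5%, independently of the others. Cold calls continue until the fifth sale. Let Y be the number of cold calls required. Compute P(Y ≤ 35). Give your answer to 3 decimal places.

Finishing within 35 cold calls ⇔ at least 5 successes in the first 35. With X ~ Binomial(35, 0.095), P(Y ≤ 35) = 1 − P(X ≤ 4).
  k=0: C(35,0)·0.095^0·0.905^35 = 0.03039
  k=1: C(35,1)·0.095^1·0.905^34 = 0.11165
  k=2: C(35,2)·0.095^2·0.905^33 = 0.19924
  k=3: C(35,3)·0.095^3·0.905^32 = 0.23006
  k=4: C(35,4)·0.095^4·0.905^31 = 0.19320
1 − 0.76452 = 0.23548

0.235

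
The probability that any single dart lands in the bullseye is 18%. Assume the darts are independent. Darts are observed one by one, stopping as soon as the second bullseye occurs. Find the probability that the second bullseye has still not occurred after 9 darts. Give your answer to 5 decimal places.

0.49877

Needing more than 9 darts ⇔ fewer than 2 successes in the first 9. With X ~ Binomial(9, 0.18), P(Y > 9) = P(X ≤ 1).
  k=0: C(9,0)·0.18^0·0.82^9 = 0.1676196
  k=1: C(9,1)·0.18^1·0.82^8 = 0.3311508
P(X ≤ 1) = 0.4987704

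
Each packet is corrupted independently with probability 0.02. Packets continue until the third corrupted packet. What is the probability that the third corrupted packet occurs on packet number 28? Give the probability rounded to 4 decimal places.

0.0017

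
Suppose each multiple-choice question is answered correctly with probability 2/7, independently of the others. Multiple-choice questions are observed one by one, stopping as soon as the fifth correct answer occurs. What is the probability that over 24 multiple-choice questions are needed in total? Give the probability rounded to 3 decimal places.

Needing more than 24 multiple-choice questions ⇔ fewer than 5 successes in the first 24. With X ~ Binomial(24, 0.285714), P(Y > 24) = P(X ≤ 4).
  k=0: C(24,0)·0.285714^0·0.714286^24 = 0.00031
  k=1: C(24,1)·0.285714^1·0.714286^23 = 0.00299
  k=2: C(24,2)·0.285714^2·0.714286^22 = 0.01374
  k=3: C(24,3)·0.285714^3·0.714286^21 = 0.04030
  k=4: C(24,4)·0.285714^4·0.714286^20 = 0.08463
P(X ≤ 4) = 0.14197

0.142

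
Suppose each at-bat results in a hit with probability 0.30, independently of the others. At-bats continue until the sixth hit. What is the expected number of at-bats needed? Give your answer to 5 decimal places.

Y = total at-bats until the sixth success; negative binomial with r=6, p=0.30.
E[Y] = r / p = 6 / 0.30 = 20.0000000

20.00000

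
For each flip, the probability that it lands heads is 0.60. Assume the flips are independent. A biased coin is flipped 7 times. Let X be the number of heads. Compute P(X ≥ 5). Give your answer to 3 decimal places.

0.420

X ~ Binomial(7, 0.60); P(X ≥ 5) = Σ C(7,k) p^k (1−p)^(7−k) over k:
  k=5: C(7,5)·0.60^5·0.40^2 = 0.26127
  k=6: C(7,6)·0.60^6·0.40^1 = 0.13064
  k=7: C(7,7)·0.60^7·0.40^0 = 0.02799
Total = 0.41990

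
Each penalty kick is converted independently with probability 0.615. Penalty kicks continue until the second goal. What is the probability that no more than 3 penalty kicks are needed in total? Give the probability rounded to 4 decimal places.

0.6695

Finishing within 3 penalty kicks ⇔ at least 2 successes in the first 3. With X ~ Binomial(3, 0.615), P(Y ≤ 3) = 1 − P(X ≤ 1).
  k=0: C(3,0)·0.615^0·0.385^3 = 0.057067
  k=1: C(3,1)·0.615^1·0.385^2 = 0.273475
1 − 0.330542 = 0.669458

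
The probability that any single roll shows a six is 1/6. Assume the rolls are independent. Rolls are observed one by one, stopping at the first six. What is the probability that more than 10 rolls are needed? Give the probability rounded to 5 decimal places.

0.16151

Y = number of rolls to the first success; geometric, p = 0.166667.
P(Y > 10) = P(first 10 all fail) = (1−p)^10 = 0.1615056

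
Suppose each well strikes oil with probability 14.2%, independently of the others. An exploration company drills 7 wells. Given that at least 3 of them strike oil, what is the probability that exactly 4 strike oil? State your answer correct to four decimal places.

0.1399

X ~ Binomial(7, 0.142). Want P(X=4 | X≥3) = P(X=4) / P(X≥3).
P(X=4) = C(7,4)·0.142^4·0.858^3 = 0.008988
P(X≥3) = 1 − 0.342303 − 0.396561 − 0.196894 = 0.064242
Ratio = 0.008988 / 0.064242 = 0.139916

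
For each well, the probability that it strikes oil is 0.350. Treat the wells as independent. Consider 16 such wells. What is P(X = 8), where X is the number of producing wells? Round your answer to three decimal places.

0.092

X ~ Binomial(n=16, p=0.35).
P(X=8) = C(16,8) · p^8 · (1−p)^8
= 12870 · 0.00022519 · 0.031864 = 0.09235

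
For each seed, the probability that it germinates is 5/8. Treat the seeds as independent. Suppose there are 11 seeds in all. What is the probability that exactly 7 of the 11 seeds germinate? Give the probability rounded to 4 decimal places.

X ~ Binomial(n=11, p=0.625).
P(X=7) = C(11,7) · p^7 · (1−p)^4
= 330 · 0.037253 · 0.019775 = 0.243108

0.2431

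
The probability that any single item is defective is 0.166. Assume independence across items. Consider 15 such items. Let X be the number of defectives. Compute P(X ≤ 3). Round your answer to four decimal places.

0.7707

X ~ Binomial(15, 0.166); P(X ≤ 3) = Σ C(15,k) p^k (1−p)^(15−k) over k:
  k=0: C(15,0)·0.166^0·0.834^15 = 0.065689
  k=1: C(15,1)·0.166^1·0.834^14 = 0.196121
  k=2: C(15,2)·0.166^2·0.834^13 = 0.273252
  k=3: C(15,3)·0.166^3·0.834^12 = 0.235683
Total = 0.770745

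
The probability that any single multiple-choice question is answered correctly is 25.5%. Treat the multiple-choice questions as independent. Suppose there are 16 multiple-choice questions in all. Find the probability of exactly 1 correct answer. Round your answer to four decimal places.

0.0493

X ~ Binomial(n=16, p=0.255).
P(X=1) = C(16,1) · p^1 · (1−p)^15
= 16 · 0.255 · 0.012088 = 0.049318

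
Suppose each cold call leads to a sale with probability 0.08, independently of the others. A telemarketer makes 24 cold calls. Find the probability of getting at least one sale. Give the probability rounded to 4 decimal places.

0.8648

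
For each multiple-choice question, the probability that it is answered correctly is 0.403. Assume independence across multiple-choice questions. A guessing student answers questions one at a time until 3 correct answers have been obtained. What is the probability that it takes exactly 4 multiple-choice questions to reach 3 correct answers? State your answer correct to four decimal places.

0.1172

Y = trial on which the third success occurs; negative binomial, r=3, p=0.403.
P(Y=4) = C(3,2) · p^3 · (1−p)^1
= 3 · 0.065451 · 0.597 = 0.117222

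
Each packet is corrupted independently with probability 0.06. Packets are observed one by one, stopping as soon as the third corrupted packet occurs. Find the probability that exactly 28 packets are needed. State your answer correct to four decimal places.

0.0161

Y = trial on which the third success occurs; negative binomial, r=3, p=0.06.
P(Y=28) = C(27,2) · p^3 · (1−p)^25
= 351 · 0.000216 · 0.21291 = 0.016142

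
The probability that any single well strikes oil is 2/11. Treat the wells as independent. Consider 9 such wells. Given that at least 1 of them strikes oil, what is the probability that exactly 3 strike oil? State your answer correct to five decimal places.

X ~ Binomial(9, 0.181818). Want P(X=3 | X≥1) = P(X=3) / P(X≥1).
P(X=3) = C(9,3)·0.181818^3·0.818182^6 = 0.1514573
P(X≥1) = 1 − 0.1643041 = 0.8356959
Ratio = 0.1514573 / 0.8356959 = 0.1812349

0.18123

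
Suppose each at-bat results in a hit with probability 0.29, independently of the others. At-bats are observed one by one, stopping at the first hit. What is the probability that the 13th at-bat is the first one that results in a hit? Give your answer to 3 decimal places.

0.005

Geometric (trials to first success), p = 0.29.
P(Y = 13) = (1−p)^12 · p = 0.01641 · 0.29 = 0.00476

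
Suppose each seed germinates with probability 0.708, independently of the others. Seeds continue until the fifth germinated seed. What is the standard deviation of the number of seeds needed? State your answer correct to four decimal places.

Y = total seeds until the fifth success; negative binomial with r=5, p=0.708.
SD(Y) = √[r(1−p)/p²] = √(2.912637) = 1.706645

1.7066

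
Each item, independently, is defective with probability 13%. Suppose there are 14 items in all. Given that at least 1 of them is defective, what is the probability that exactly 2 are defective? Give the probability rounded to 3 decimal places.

0.337

X ~ Binomial(14, 0.13). Want P(X=2 | X≥1) = P(X=2) / P(X≥1).
P(X=2) = C(14,2)·0.13^2·0.87^12 = 0.28917
P(X≥1) = 1 − 0.14232 = 0.85768
Ratio = 0.28917 / 0.85768 = 0.33716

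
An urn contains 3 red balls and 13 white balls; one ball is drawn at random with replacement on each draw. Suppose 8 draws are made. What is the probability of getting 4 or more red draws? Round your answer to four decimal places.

X ~ Binomial(8, 0.1875); P(X ≥ 4) = Σ C(8,k) p^k (1−p)^(8−k) over k:
  k=4: C(8,4)·0.1875^4·0.8125^4 = 0.037705
  k=5: C(8,5)·0.1875^5·0.8125^3 = 0.006961
  k=6: C(8,6)·0.1875^6·0.8125^2 = 0.000803
  k=7: C(8,7)·0.1875^7·0.8125^1 = 0.000053
  k=8: C(8,8)·0.1875^8·0.8125^0 = 0.000002
Total = 0.045523

0.0455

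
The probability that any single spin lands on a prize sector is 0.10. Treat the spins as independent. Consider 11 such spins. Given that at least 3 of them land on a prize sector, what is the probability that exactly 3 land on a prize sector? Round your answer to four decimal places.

0.7931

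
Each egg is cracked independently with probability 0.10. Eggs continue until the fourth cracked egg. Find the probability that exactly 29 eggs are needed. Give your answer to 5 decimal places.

0.02352

Y = trial on which the fourth success occurs; negative binomial, r=4, p=0.10.
P(Y=29) = C(28,3) · p^4 · (1−p)^25
= 3276 · 0.0001 · 0.07179 = 0.0235183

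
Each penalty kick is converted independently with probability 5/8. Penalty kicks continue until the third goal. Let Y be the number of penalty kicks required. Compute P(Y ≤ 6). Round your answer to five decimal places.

0.85354

Finishing within 6 penalty kicks ⇔ at least 3 successes in the first 6. With X ~ Binomial(6, 0.625), P(Y ≤ 6) = 1 − P(X ≤ 2).
  k=0: C(6,0)·0.625^0·0.375^6 = 0.0027809
  k=1: C(6,1)·0.625^1·0.375^5 = 0.0278091
  k=2: C(6,2)·0.625^2·0.375^4 = 0.1158714
1 − 0.1464615 = 0.8535385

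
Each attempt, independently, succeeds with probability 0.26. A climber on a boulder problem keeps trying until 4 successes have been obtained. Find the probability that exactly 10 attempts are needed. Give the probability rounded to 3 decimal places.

Y = trial on which the fourth success occurs; negative binomial, r=4, p=0.26.
P(Y=10) = C(9,3) · p^4 · (1−p)^6
= 84 · 0.0045698 · 0.16421 = 0.06303

0.063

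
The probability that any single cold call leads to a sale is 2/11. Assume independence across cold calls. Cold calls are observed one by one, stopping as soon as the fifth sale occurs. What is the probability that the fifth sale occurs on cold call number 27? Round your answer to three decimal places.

0.036

Y = trial on which the fifth success occurs; negative binomial, r=5, p=0.181818.
P(Y=27) = C(26,4) · p^5 · (1−p)^22
= 14950 · 0.00019869 · 0.012098 = 0.03594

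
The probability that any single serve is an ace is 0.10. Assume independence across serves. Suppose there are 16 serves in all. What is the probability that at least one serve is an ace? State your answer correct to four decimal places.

0.8147

P(at least one) = 1 − P(none) = 1 − (1 − 0.10)^16
= 1 − 0.185302 = 0.814698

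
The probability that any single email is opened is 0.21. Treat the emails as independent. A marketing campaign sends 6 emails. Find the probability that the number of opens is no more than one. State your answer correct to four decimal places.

X ~ Binomial(6, 0.21); P(X ≤ 1) = Σ C(6,k) p^k (1−p)^(6−k) over k:
  k=0: C(6,0)·0.21^0·0.79^6 = 0.243087
  k=1: C(6,1)·0.21^1·0.79^5 = 0.387709
Total = 0.630797

0.6308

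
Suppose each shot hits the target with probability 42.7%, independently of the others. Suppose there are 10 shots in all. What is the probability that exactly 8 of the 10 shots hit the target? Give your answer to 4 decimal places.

0.0163

X ~ Binomial(n=10, p=0.427).
P(X=8) = C(10,8) · p^8 · (1−p)^2
= 45 · 0.0011052 · 0.32833 = 0.016328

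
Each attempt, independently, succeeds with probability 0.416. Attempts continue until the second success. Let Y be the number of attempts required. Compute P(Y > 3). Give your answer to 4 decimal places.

0.6248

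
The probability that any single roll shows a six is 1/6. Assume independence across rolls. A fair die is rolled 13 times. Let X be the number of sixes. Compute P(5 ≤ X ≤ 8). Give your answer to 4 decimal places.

0.0511

X ~ Binomial(13, 0.166667); P(5 ≤ X ≤ 8) = Σ C(13,k) p^k (1−p)^(13−k) over k:
  k=5: C(13,5)·0.166667^5·0.833333^8 = 0.038492
  k=6: C(13,6)·0.166667^6·0.833333^7 = 0.010265
  k=7: C(13,7)·0.166667^7·0.833333^6 = 0.002053
  k=8: C(13,8)·0.166667^8·0.833333^5 = 0.000308
Total = 0.051118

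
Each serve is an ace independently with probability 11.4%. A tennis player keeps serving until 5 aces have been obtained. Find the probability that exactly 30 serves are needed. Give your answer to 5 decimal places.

0.02218

Y = trial on which the fifth success occurs; negative binomial, r=5, p=0.114.
P(Y=30) = C(29,4) · p^5 · (1−p)^25
= 23751 · 1.9254e-05 · 0.048511 = 0.0221845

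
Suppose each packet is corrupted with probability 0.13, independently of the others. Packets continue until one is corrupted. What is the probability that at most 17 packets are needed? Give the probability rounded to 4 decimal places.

0.9063

Y = number of packets to the first success; geometric, p = 0.13.
P(Y ≤ 17) = 1 − (1−p)^17 = 1 − 0.093719 = 0.906281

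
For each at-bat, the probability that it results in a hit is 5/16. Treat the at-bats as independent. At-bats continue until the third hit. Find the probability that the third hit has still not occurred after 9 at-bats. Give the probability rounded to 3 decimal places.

Needing more than 9 at-bats ⇔ fewer than 3 successes in the first 9. With X ~ Binomial(9, 0.3125), P(Y > 9) = P(X ≤ 2).
  k=0: C(9,0)·0.3125^0·0.6875^9 = 0.03431
  k=1: C(9,1)·0.3125^1·0.6875^8 = 0.14037
  k=2: C(9,2)·0.3125^2·0.6875^7 = 0.25522
P(X ≤ 2) = 0.42990

0.430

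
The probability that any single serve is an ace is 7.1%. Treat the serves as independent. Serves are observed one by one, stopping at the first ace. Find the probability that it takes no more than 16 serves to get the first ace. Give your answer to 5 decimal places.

0.69221

Y = number of serves to the first success; geometric, p = 0.071.
P(Y ≤ 16) = 1 − (1−p)^16 = 1 − 0.3077878 = 0.6922122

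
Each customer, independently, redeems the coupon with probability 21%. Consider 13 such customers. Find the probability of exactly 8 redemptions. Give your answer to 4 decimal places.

0.0015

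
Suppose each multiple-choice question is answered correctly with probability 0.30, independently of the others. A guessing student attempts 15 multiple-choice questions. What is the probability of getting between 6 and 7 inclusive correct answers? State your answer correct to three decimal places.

0.228

X ~ Binomial(15, 0.30); P(6 ≤ X ≤ 7) = Σ C(15,k) p^k (1−p)^(15−k) over k:
  k=6: C(15,6)·0.30^6·0.70^9 = 0.14724
  k=7: C(15,7)·0.30^7·0.70^8 = 0.08113
Total = 0.22837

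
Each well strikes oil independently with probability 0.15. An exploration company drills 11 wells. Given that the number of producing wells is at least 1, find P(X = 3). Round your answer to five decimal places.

0.18224

X ~ Binomial(11, 0.15). Want P(X=3 | X≥1) = P(X=3) / P(X≥1).
P(X=3) = C(11,3)·0.15^3·0.85^8 = 0.1517432
P(X≥1) = 1 − 0.1673432 = 0.8326568
Ratio = 0.1517432 / 0.8326568 = 0.1822398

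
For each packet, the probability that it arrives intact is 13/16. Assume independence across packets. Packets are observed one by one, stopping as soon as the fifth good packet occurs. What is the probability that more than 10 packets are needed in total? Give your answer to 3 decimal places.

Needing more than 10 packets ⇔ fewer than 5 successes in the first 10. With X ~ Binomial(10, 0.8125), P(Y > 10) = P(X ≤ 4).
  k=0: C(10,0)·0.8125^0·0.1875^10 = 0.00000
  k=1: C(10,1)·0.8125^1·0.1875^9 = 0.00000
  k=2: C(10,2)·0.8125^2·0.1875^8 = 0.00005
  k=3: C(10,3)·0.8125^3·0.1875^7 = 0.00052
  k=4: C(10,4)·0.8125^4·0.1875^6 = 0.00398
P(X ≤ 4) = 0.00455

0.005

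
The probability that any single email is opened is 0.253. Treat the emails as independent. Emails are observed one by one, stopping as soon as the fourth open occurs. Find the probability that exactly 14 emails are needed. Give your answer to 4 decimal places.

0.0634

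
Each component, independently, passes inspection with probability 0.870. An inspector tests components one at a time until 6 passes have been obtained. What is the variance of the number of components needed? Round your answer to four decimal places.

Y = total components until the sixth success; negative binomial with r=6, p=0.87.
Var(Y) = r(1−p)/p² = 6·0.13 / 0.87² = 1.030519

1.0305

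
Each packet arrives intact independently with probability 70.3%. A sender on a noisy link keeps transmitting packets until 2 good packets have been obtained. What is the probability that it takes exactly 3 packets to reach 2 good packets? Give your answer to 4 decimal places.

Y = trial on which the second success occurs; negative binomial, r=2, p=0.703.
P(Y=3) = C(2,1) · p^2 · (1−p)^1
= 2 · 0.49421 · 0.297 = 0.293560

0.2936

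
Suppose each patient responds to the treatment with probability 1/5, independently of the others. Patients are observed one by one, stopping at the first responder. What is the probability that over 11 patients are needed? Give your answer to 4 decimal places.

0.0859

Y = number of patients to the first success; geometric, p = 0.20.
P(Y > 11) = P(first 11 all fail) = (1−p)^11 = 0.085899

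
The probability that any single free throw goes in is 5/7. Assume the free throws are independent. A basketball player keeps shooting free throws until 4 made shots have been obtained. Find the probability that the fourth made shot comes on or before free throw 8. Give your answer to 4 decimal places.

0.9524

Finishing within 8 free throws ⇔ at least 4 successes in the first 8. With X ~ Binomial(8, 0.714286), P(Y ≤ 8) = 1 − P(X ≤ 3).
  k=0: C(8,0)·0.714286^0·0.285714^8 = 0.000044
  k=1: C(8,1)·0.714286^1·0.285714^7 = 0.000888
  k=2: C(8,2)·0.714286^2·0.285714^6 = 0.007771
  k=3: C(8,3)·0.714286^3·0.285714^5 = 0.038857
1 − 0.047560 = 0.952440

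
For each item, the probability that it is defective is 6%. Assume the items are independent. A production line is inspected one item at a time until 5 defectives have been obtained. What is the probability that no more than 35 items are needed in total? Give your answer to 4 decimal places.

Finishing within 35 items ⇔ at least 5 successes in the first 35. With X ~ Binomial(35, 0.06), P(Y ≤ 35) = 1 − P(X ≤ 4).
  k=0: C(35,0)·0.06^0·0.94^35 = 0.114677
  k=1: C(35,1)·0.06^1·0.94^34 = 0.256192
  k=2: C(35,2)·0.06^2·0.94^33 = 0.277996
  k=3: C(35,3)·0.06^3·0.94^32 = 0.195189
  k=4: C(35,4)·0.06^4·0.94^31 = 0.099671
1 − 0.943725 = 0.056275

0.0563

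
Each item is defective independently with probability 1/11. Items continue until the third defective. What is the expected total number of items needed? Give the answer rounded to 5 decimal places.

33.00000

Y = total items until the third success; negative binomial with r=3, p=0.090909.
E[Y] = r / p = 3 / 0.090909 = 33.0000000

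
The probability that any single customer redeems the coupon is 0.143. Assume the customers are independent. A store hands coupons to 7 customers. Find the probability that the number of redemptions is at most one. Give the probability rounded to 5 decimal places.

0.73609

X ~ Binomial(7, 0.143); P(X ≤ 1) = Σ C(7,k) p^k (1−p)^(7−k) over k:
  k=0: C(7,0)·0.143^0·0.857^7 = 0.3395203
  k=1: C(7,1)·0.143^1·0.857^6 = 0.3965692
Total = 0.7360895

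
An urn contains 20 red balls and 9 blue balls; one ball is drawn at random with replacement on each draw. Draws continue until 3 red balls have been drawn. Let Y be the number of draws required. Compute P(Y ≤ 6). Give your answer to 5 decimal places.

Finishing within 6 draws ⇔ at least 3 successes in the first 6. With X ~ Binomial(6, 0.689655), P(Y ≤ 6) = 1 − P(X ≤ 2).
  k=0: C(6,0)·0.689655^0·0.310345^6 = 0.0008934
  k=1: C(6,1)·0.689655^1·0.310345^5 = 0.0119126
  k=2: C(6,2)·0.689655^2·0.310345^4 = 0.0661810
1 − 0.0789870 = 0.9210130

0.92101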